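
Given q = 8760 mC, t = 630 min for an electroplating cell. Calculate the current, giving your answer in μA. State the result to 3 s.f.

232 μA

Solving q = I·t for I: I = q/t.
q = 8760 mC = 8.760 C; t = 630 min = 37800 s.
I = 2.317×10^-4 A
2.317×10^-4 A × (1 μA / 1.000×10^-6 A) = 231.7 μA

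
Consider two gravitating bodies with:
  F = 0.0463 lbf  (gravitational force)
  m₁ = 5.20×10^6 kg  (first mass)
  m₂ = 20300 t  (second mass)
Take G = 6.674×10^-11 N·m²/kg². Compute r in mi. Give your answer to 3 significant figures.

From Newton's law of gravitation: r = √(G·m₁m₂/F).
F = 0.0463 lbf = 0.2060 N; m₁ = 5.20×10^6 kg; m₂ = 20300 t = 2.030×10^7 kg; G = 6.674×10^-11 N·m²/kg².
r = 185.0 m
185.0 m × (1 mi / 1609 m) = 0.1149 mi

0.115 mi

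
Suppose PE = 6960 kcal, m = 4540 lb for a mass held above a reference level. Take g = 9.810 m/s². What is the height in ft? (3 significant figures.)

4730 ft

Rearranging: h = PE/(m·g).
PE = 6960 kcal = 2.912×10^7 J; m = 4540 lb = 2059 kg; g = 9.810 m/s².
h = 1441 m
1441 m × (1 ft / 0.3048 m) = 4729 ft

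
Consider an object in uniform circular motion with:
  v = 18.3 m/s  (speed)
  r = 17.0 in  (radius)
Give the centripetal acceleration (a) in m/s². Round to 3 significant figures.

776 m/s²

Directly: a = v²/r.
v = 18.3 m/s; r = 17.0 in = 0.4318 m.
a = 775.6 m/s²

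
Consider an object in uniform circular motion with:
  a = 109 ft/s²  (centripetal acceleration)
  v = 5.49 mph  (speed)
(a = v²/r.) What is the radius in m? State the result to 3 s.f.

Rearranging a = v²/r for r: r = v²/a.
a = 109 ft/s² = 33.22 m/s²; v = 5.49 mph = 2.454 m/s.
r = 0.1813 m

0.181 m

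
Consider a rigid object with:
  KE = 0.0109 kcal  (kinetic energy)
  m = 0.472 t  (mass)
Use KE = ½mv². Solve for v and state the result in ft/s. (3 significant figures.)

Rearranging KE = ½mv² for v: v = √(2·KE/m).
KE = 0.0109 kcal = 45.61 J; m = 0.472 t = 472.0 kg.
v = 0.4396 m/s
0.4396 m/s × (1 ft/s / 0.3048 m/s) = 1.442 ft/s

1.44 ft/s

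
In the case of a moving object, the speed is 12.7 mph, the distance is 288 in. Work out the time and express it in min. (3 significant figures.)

0.0215 min

Solving v = d/t for t: t = d/v.
v = 12.7 mph = 5.677 m/s; d = 288 in = 7.315 m.
t = 1.288 s
1.288 s × (1 min / 60.00 s) = 0.02147 min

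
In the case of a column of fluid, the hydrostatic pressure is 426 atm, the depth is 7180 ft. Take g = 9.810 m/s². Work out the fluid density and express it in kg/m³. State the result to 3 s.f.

2010 kg/m³

Solving P = ρ·g·h for ρ: ρ = P/(g·h).
P = 426 atm = 4.316×10^7 Pa; h = 7180 ft = 2188 m; g = 9.810 m/s².
ρ = 2011 kg/m³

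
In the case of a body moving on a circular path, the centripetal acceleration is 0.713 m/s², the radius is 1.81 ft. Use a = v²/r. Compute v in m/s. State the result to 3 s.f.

0.627 m/s

Rearranging a = v²/r for v: v = √(a·r).
a = 0.713 m/s²; r = 1.81 ft = 0.5517 m.
v = 0.6272 m/s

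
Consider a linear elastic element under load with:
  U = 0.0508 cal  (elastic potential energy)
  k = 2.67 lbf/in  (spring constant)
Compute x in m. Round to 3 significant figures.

0.0302 m

Rearranging U = ½k·x² for x: x = √(2U/k).
U = 0.0508 cal = 0.2125 J; k = 2.67 lbf/in = 467.6 N/m.
x = 0.03015 m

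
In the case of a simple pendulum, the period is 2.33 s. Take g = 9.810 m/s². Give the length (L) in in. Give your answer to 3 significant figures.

Rearranging T = 2π√(L/g) for L: L = g·(T/2π)².
T = 2.33 s; g = 9.810 m/s².
L = 1.349 m
1.349 m × (1 in / 0.02540 m) = 53.11 in

53.1 in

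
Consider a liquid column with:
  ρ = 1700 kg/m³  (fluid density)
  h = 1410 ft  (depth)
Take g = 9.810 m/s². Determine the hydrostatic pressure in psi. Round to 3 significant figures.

1040 psi

P is given directly by: P = ρgh.
ρ = 1700 kg/m³; h = 1410 ft = 429.8 m; g = 9.810 m/s².
P = 7.167×10^6 Pa
7.167×10^6 Pa × (1 psi / 6895 Pa) = 1040 psi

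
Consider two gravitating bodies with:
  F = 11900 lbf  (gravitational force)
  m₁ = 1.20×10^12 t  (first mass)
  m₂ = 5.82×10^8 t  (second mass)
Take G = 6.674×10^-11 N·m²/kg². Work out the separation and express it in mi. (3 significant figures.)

From Newton's law of gravitation: r = √(G·m₁m₂/F).
F = 11900 lbf = 52934 N; m₁ = 1.20×10^12 t = 1.200×10^15 kg; m₂ = 5.82×10^8 t = 5.820×10^11 kg; G = 6.674×10^-11 N·m²/kg².
r = 9.384×10^5 m
9.384×10^5 m × (1 mi / 1609 m) = 583.1 mi

583 mi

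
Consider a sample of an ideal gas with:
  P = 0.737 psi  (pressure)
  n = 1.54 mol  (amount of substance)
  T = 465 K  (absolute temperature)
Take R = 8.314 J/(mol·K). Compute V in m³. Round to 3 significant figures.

1.17 m³

From the ideal-gas law: V = nRT/P.
P = 0.737 psi = 5081 Pa; n = 1.54 mol; T = 465 K; R = 8.314 J/(mol·K).
V = 1.172 m³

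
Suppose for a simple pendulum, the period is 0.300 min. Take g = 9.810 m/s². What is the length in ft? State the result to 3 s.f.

264 ft

Rearranging T = 2π√(L/g) for L: L = g·(T/2π)².
T = 0.300 min = 18.00 s; g = 9.810 m/s².
L = 80.51 m
80.51 m × (1 ft / 0.3048 m) = 264.1 ft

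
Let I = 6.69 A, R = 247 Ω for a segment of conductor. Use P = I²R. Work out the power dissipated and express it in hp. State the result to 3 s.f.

P is given directly by: P = I²R.
I = 6.69 A; R = 247 Ω.
P = 11055 W
11055 W × (1 hp / 745.7 W) = 14.82 hp

14.8 hp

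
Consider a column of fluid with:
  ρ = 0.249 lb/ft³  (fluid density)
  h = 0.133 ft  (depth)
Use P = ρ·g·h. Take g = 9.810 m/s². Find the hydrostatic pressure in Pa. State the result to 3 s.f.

1.59 Pa

P is given directly by: P = ρgh.
ρ = 0.249 lb/ft³ = 3.989 kg/m³; h = 0.133 ft = 0.04054 m; g = 9.810 m/s².
P = 1.586 Pa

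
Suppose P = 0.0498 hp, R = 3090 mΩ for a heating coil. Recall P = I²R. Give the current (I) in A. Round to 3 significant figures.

Rearranging P = I²R for I: I = √(P/R).
P = 0.0498 hp = 37.14 W; R = 3090 mΩ = 3.090 Ω.
I = 3.467 A

3.47 A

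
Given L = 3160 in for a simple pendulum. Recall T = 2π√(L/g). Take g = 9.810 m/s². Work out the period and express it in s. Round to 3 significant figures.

18.0 s

T is given directly by: T = 2π√(L/g).
L = 3160 in = 80.26 m; g = 9.810 m/s².
T = 17.97 s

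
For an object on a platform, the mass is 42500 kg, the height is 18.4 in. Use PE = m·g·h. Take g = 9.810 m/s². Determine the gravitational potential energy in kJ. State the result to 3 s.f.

PE is given directly by: PE = mgh.
m = 42500 kg; h = 18.4 in = 0.4674 m; g = 9.810 m/s².
PE = 1.949×10^5 J  (the unit combination reduces to kg·m²/s² = J)
1.949×10^5 J × (1 kJ / 1000 J) = 194.9 kJ

195 kJ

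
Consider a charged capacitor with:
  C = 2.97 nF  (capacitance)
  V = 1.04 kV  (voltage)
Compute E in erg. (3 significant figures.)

16100 erg

E is given directly by: E = ½CV².
C = 2.97 nF = 2.970×10^-9 F; V = 1.04 kV = 1040 V.
E = 0.001606 J  (the unit combination reduces to kg·m²/s² = J)
0.001606 J × (1 erg / 1.000×10^-7 J) = 16062 erg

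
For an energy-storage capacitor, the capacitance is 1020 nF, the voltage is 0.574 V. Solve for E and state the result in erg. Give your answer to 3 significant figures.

E is given directly by: E = ½CV².
C = 1020 nF = 1.020×10^-6 F; V = 0.574 V.
E = 1.680×10^-7 J
1.680×10^-7 J × (1 erg / 1.000×10^-7 J) = 1.680 erg

1.68 erg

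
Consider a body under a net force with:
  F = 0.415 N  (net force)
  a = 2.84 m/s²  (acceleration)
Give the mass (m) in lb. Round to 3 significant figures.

Solving F = m·a for m: m = F/a.
F = 0.415 N; a = 2.84 m/s².
m = 0.1461 kg
0.1461 kg × (1 lb / 0.4536 kg) = 0.3222 lb

0.322 lb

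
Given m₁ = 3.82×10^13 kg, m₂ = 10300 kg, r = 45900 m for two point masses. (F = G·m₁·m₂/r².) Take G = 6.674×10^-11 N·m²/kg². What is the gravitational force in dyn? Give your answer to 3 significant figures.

From Newton's law of gravitation: F = Gm₁m₂/r².
m₁ = 3.82×10^13 kg; m₂ = 10300 kg; r = 45900 m; G = 6.674×10^-11 N·m²/kg².
F = 0.01246 N
0.01246 N × (1 dyn / 1.000×10^-5 N) = 1246 dyn

1250 dyn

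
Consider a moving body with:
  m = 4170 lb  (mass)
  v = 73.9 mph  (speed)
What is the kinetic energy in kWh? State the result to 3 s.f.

Directly: KE = ½mv².
m = 4170 lb = 1891 kg; v = 73.9 mph = 33.04 m/s.
KE = 1.032×10^6 J  (the unit combination reduces to kg·m²/s² = J)
1.032×10^6 J × (1 kWh / 3.600×10^6 J) = 0.2867 kWh

0.287 kWh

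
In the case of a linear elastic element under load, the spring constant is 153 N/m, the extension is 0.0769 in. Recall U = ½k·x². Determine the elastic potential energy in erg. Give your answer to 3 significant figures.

2920 erg

Directly: U = ½kx².
k = 153 N/m; x = 0.0769 in = 0.001953 m.
U = 2.919×10^-4 J  (the unit combination reduces to kg·m²/s² = J)
2.919×10^-4 J × (1 erg / 1.000×10^-7 J) = 2919 erg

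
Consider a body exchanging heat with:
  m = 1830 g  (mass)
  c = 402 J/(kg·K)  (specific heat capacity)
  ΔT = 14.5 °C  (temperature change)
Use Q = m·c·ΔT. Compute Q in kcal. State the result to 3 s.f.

2.55 kcal

Q is given directly by: Q = mcΔT.
m = 1830 g = 1.830 kg; c = 402 J/(kg·K); ΔT = 14.5 °C = 14.50 K.
Q = 10667 J  (the unit combination reduces to kg·m²/s² = J)
10667 J × (1 kcal / 4184 J) = 2.549 kcal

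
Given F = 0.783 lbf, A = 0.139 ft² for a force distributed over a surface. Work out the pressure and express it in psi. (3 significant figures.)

0.0391 psi

P is given directly by: P = F/A.
F = 0.783 lbf = 3.483 N; A = 0.139 ft² = 0.01291 m².
P = 269.7 Pa
269.7 Pa × (1 psi / 6895 Pa) = 0.03912 psi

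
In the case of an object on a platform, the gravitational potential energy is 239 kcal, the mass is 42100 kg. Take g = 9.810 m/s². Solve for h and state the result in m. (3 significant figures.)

2.42 m

Solving PE = m·g·h for h: h = PE/(m·g).
PE = 239 kcal = 10.000×10^5 J; m = 42100 kg; g = 9.810 m/s².
h = 2.421 m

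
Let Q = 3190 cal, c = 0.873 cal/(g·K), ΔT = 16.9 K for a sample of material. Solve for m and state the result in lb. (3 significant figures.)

Solving Q = m·c·ΔT for m: m = Q/(c·ΔT).
Q = 3190 cal = 13347 J; c = 0.873 cal/(g·K) = 3653 J/(kg·K); ΔT = 16.9 K.
m = 0.2162 kg
0.2162 kg × (1 lb / 0.4536 kg) = 0.4767 lb

0.477 lb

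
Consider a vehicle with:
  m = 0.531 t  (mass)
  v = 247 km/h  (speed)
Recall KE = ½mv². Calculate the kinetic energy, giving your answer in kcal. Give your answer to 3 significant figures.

Directly: KE = ½mv².
m = 0.531 t = 531.0 kg; v = 247 km/h = 68.61 m/s.
KE = 1.250×10^6 J  (the unit combination reduces to kg·m²/s² = J)
1.250×10^6 J × (1 kcal / 4184 J) = 298.7 kcal

299 kcal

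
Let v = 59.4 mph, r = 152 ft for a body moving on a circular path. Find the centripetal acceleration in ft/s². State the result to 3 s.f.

a is given directly by: a = v²/r.
v = 59.4 mph = 26.55 m/s; r = 152 ft = 46.33 m.
a = 15.22 m/s²
15.22 m/s² × (1 ft/s² / 0.3048 m/s²) = 49.93 ft/s²

49.9 ft/s²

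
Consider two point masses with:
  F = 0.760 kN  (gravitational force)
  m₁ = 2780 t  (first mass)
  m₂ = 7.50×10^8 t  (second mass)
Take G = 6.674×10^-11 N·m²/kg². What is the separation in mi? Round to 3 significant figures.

0.266 mi

Rearranging F = G·m₁·m₂/r² for r: r = √(G·m₁m₂/F).
F = 0.760 kN = 760.0 N; m₁ = 2780 t = 2.780×10^6 kg; m₂ = 7.50×10^8 t = 7.500×10^11 kg; G = 6.674×10^-11 N·m²/kg².
r = 427.9 m
427.9 m × (1 mi / 1609 m) = 0.2659 mi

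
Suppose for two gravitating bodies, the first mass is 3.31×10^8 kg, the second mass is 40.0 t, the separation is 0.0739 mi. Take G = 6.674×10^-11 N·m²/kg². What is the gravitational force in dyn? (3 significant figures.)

6250 dyn

Directly: F = Gm₁m₂/r².
m₁ = 3.31×10^8 kg; m₂ = 40.0 t = 40000 kg; r = 0.0739 mi = 118.9 m; G = 6.674×10^-11 N·m²/kg².
F = 0.06247 N
0.06247 N × (1 dyn / 1.000×10^-5 N) = 6247 dyn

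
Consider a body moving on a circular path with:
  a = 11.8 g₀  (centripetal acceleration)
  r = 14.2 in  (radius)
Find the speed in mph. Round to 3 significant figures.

14.5 mph

Solving a = v²/r for v: v = √(a·r).
a = 11.8 g₀ = 115.7 m/s²; r = 14.2 in = 0.3607 m.
v = 6.460 m/s
6.460 m/s × (1 mph / 0.4470 m/s) = 14.45 mph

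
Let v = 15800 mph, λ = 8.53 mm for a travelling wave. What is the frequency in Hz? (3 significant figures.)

Rearranging: f = v/λ.
v = 15800 mph = 7063 m/s; λ = 8.53 mm = 0.008530 m.
f = 8.280×10^5 Hz

8.28×10^5 Hz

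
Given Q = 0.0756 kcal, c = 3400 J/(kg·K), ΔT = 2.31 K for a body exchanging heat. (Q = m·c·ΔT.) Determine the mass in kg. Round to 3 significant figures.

0.0403 kg

Rearranging Q = m·c·ΔT for m: m = Q/(c·ΔT).
Q = 0.0756 kcal = 316.3 J; c = 3400 J/(kg·K); ΔT = 2.31 K.
m = 0.04027 kg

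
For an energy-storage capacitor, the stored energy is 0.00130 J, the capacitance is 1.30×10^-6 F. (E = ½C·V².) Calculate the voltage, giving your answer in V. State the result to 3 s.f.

Solving E = ½C·V² for V: V = √(2E/C).
E = 0.00130 J; C = 1.30×10^-6 F.
V = 44.72 V  (the unit combination reduces to kg·m²/(A·s³) = V)

44.7 V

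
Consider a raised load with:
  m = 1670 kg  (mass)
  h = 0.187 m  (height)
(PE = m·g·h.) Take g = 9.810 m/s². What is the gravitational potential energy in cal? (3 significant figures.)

732 cal

PE is given directly by: PE = mgh.
m = 1670 kg; h = 0.187 m; g = 9.810 m/s².
PE = 3064 J
3064 J × (1 cal / 4.184 J) = 732.2 cal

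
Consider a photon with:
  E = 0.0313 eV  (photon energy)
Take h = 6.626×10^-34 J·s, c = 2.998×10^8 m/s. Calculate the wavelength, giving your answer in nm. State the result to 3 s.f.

Solving E = h·c/λ for λ: λ = hc/E.
E = 0.0313 eV = 5.015×10^-21 J; h = 6.626×10^-34 J·s; c = 2.998×10^8 m/s.
λ = 3.961×10^-5 m
3.961×10^-5 m × (1 nm / 1.000×10^-9 m) = 39612 nm

39600 nm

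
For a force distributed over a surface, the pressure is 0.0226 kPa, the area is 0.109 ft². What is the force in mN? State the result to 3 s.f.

Rearranging P = F/A for F: F = P·A.
P = 0.0226 kPa = 22.60 Pa; A = 0.109 ft² = 0.01013 m².
F = 0.2289 N  (the unit combination reduces to kg·m/s² = N)
0.2289 N × (1 mN / 0.001000 N) = 228.9 mN

229 mN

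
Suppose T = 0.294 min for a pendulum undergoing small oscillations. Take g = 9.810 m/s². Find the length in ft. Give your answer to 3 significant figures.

Solving T = 2π√(L/g) for L: L = g·(T/2π)².
T = 0.294 min = 17.64 s; g = 9.810 m/s².
L = 77.32 m
77.32 m × (1 ft / 0.3048 m) = 253.7 ft

254 ft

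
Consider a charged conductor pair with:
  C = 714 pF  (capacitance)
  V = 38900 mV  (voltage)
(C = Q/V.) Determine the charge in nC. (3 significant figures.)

27.8 nC

Rearranging: Q = CV.
C = 714 pF = 7.140×10^-10 F; V = 38900 mV = 38.90 V.
Q = 2.777×10^-8 C  (the unit combination reduces to A·s = C)
2.777×10^-8 C × (1 nC / 1.000×10^-9 C) = 27.77 nC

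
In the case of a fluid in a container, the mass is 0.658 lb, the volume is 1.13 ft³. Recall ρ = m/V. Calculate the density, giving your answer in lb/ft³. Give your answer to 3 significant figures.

Directly: ρ = m/V.
m = 0.658 lb = 0.2985 kg; V = 1.13 ft³ = 0.03200 m³.
ρ = 9.328 kg/m³
9.328 kg/m³ × (1 lb/ft³ / 16.02 kg/m³) = 0.5823 lb/ft³

0.582 lb/ft³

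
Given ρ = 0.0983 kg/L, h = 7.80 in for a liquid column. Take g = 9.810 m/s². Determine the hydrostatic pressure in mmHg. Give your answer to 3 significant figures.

Directly: P = ρgh.
ρ = 0.0983 kg/L = 98.30 kg/m³; h = 7.80 in = 0.1981 m; g = 9.810 m/s².
P = 191.1 Pa
191.1 Pa × (1 mmHg / 133.3 Pa) = 1.433 mmHg

1.43 mmHg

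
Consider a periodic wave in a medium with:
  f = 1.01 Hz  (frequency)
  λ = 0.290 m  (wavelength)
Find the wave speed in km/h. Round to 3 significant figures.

v is given directly by: v = fλ.
f = 1.01 Hz; λ = 0.290 m.
v = 0.2929 m/s
0.2929 m/s × (1 km/h / 0.2778 m/s) = 1.054 km/h

1.05 km/h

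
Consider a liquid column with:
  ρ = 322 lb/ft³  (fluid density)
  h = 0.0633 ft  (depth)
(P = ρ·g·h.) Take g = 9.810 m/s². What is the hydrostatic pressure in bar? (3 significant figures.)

P is given directly by: P = ρgh.
ρ = 322 lb/ft³ = 5158 kg/m³; h = 0.0633 ft = 0.01929 m; g = 9.810 m/s².
P = 976.3 Pa  (the unit combination reduces to kg/(m·s²) = Pa)
976.3 Pa × (1 bar / 1.000×10^5 Pa) = 0.009763 bar

0.00976 bar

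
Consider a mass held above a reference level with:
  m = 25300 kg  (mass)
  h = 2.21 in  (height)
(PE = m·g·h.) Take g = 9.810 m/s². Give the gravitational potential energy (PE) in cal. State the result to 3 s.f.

3330 cal

Directly: PE = mgh.
m = 25300 kg; h = 2.21 in = 0.05613 m; g = 9.810 m/s².
PE = 13932 J
13932 J × (1 cal / 4.184 J) = 3330 cal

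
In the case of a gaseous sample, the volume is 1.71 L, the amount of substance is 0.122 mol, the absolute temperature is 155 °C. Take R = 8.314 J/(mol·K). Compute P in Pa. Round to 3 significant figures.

2.54×10^5 Pa

P is given directly by: P = nRT/V.
V = 1.71 L = 0.001710 m³; n = 0.122 mol; T = 155 °C = 428.1 K; R = 8.314 J/(mol·K).
P = 2.540×10^5 Pa  (the unit combination reduces to kg/(m·s²) = Pa)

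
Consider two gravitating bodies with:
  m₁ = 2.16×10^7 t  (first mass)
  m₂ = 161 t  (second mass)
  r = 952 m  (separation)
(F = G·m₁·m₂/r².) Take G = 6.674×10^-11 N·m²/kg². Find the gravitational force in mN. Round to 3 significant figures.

From Newton's law of gravitation: F = Gm₁m₂/r².
m₁ = 2.16×10^7 t = 2.160×10^10 kg; m₂ = 161 t = 1.610×10^5 kg; r = 952 m; G = 6.674×10^-11 N·m²/kg².
F = 0.2561 N  (the unit combination reduces to kg·m/s² = N)
0.2561 N × (1 mN / 0.001000 N) = 256.1 mN

256 mN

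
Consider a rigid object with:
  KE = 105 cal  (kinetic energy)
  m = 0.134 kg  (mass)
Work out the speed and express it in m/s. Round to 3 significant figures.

Solving KE = ½mv² for v: v = √(2·KE/m).
KE = 105 cal = 439.3 J; m = 0.134 kg.
v = 80.98 m/s

81.0 m/s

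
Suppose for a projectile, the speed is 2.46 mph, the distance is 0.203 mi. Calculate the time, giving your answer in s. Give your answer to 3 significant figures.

297 s

Solving v = d/t for t: t = d/v.
v = 2.46 mph = 1.100 m/s; d = 0.203 mi = 326.7 m.
t = 297.1 s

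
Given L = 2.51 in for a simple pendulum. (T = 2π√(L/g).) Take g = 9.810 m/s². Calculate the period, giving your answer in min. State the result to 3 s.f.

0.00844 min

T is given directly by: T = 2π√(L/g).
L = 2.51 in = 0.06375 m; g = 9.810 m/s².
T = 0.5065 s
0.5065 s × (1 min / 60.00 s) = 0.008442 min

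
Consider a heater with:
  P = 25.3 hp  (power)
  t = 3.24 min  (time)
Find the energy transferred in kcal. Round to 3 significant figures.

Rearranging P = W/t for W: W = P·t.
P = 25.3 hp = 18866 W; t = 3.24 min = 194.4 s.
W = 3.668×10^6 J  (the unit combination reduces to kg·m²/s² = J)
3.668×10^6 J × (1 kcal / 4184 J) = 876.6 kcal

877 kcal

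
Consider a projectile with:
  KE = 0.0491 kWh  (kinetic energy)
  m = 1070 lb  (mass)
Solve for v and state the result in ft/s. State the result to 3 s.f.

88.5 ft/s

Solving KE = ½mv² for v: v = √(2·KE/m).
KE = 0.0491 kWh = 1.768×10^5 J; m = 1070 lb = 485.3 kg.
v = 26.99 m/s
26.99 m/s × (1 ft/s / 0.3048 m/s) = 88.55 ft/s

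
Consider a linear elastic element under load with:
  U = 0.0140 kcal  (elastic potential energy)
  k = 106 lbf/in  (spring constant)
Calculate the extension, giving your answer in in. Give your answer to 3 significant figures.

Rearranging: x = √(2U/k).
U = 0.0140 kcal = 58.58 J; k = 106 lbf/in = 18563 N/m.
x = 0.07944 m
0.07944 m × (1 in / 0.02540 m) = 3.128 in

3.13 in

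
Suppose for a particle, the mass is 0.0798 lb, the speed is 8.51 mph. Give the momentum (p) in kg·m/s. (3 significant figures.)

Directly: p = mv.
m = 0.0798 lb = 0.03620 kg; v = 8.51 mph = 3.804 m/s.
p = 0.1377 kg·m/s  (the unit combination reduces to kg·m/s = kg·m/s)

0.138 kg·m/s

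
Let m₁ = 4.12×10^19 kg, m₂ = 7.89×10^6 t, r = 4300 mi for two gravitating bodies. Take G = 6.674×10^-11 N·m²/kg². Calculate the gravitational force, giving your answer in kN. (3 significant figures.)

F is given directly by: F = Gm₁m₂/r².
m₁ = 4.12×10^19 kg; m₂ = 7.89×10^6 t = 7.890×10^9 kg; r = 4300 mi = 6.920×10^6 m; G = 6.674×10^-11 N·m²/kg².
F = 4.530×10^5 N  (the unit combination reduces to kg·m/s² = N)
4.530×10^5 N × (1 kN / 1000 N) = 453.0 kN

453 kN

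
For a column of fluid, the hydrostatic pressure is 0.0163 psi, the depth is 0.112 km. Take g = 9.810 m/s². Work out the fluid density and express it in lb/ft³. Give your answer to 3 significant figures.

0.00639 lb/ft³

Rearranging: ρ = P/(g·h).
P = 0.0163 psi = 112.4 Pa; h = 0.112 km = 112.0 m; g = 9.810 m/s².
ρ = 0.1023 kg/m³
0.1023 kg/m³ × (1 lb/ft³ / 16.02 kg/m³) = 0.006386 lb/ft³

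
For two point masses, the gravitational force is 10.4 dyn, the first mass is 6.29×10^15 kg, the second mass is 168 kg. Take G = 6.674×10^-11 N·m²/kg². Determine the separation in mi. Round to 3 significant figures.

From Newton's law of gravitation: r = √(G·m₁m₂/F).
F = 10.4 dyn = 1.040×10^-4 N; m₁ = 6.29×10^15 kg; m₂ = 168 kg; G = 6.674×10^-11 N·m²/kg².
r = 8.235×10^5 m
8.235×10^5 m × (1 mi / 1609 m) = 511.7 mi

512 mi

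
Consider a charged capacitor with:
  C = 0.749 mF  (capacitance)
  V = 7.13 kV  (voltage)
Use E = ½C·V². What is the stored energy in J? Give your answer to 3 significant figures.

E is given directly by: E = ½CV².
C = 0.749 mF = 7.490×10^-4 F; V = 7.13 kV = 7130 V.
E = 19038 J

19000 J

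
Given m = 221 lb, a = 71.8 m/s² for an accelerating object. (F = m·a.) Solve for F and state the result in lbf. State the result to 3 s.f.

1620 lbf

F is given directly by: F = m·a.
m = 221 lb = 100.2 kg; a = 71.8 m/s².
F = 7198 N
7198 N × (1 lbf / 4.448 N) = 1618 lbf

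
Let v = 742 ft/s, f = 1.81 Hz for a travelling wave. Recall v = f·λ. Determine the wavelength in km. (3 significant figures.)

0.125 km

Rearranging: λ = v/f.
v = 742 ft/s = 226.2 m/s; f = 1.81 Hz.
λ = 125.0 m
125.0 m × (1 km / 1000 m) = 0.1250 km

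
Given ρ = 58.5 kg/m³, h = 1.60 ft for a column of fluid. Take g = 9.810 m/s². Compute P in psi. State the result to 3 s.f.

0.0406 psi

Directly: P = ρgh.
ρ = 58.5 kg/m³; h = 1.60 ft = 0.4877 m; g = 9.810 m/s².
P = 279.9 Pa
279.9 Pa × (1 psi / 6895 Pa) = 0.04059 psi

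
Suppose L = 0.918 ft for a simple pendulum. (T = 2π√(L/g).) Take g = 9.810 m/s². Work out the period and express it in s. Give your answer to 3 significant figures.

Directly: T = 2π√(L/g).
L = 0.918 ft = 0.2798 m; g = 9.810 m/s².
T = 1.061 s

1.06 s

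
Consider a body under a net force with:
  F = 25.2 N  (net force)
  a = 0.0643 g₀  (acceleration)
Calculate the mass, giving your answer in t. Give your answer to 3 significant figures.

0.0400 t

From Newton's second law: m = F/a.
F = 25.2 N; a = 0.0643 g₀ = 0.6306 m/s².
m = 39.96 kg
39.96 kg × (1 t / 1000 kg) = 0.03996 t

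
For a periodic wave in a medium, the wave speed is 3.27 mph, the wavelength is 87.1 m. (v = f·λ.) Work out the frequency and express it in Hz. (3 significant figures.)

Solving v = f·λ for f: f = v/λ.
v = 3.27 mph = 1.462 m/s; λ = 87.1 m.
f = 0.01678 Hz

0.0168 Hz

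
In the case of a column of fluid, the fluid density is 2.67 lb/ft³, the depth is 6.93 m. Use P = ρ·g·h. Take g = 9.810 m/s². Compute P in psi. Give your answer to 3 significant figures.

0.422 psi

P is given directly by: P = ρgh.
ρ = 2.67 lb/ft³ = 42.77 kg/m³; h = 6.93 m; g = 9.810 m/s².
P = 2908 Pa  (the unit combination reduces to kg/(m·s²) = Pa)
2908 Pa × (1 psi / 6895 Pa) = 0.4217 psi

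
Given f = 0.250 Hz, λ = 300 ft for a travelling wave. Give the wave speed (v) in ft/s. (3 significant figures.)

75.0 ft/s

Directly: v = fλ.
f = 0.250 Hz; λ = 300 ft = 91.44 m.
v = 22.86 m/s
22.86 m/s × (1 ft/s / 0.3048 m/s) = 75.00 ft/s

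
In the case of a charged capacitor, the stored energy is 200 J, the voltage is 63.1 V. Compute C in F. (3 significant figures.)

0.100 F

Rearranging: C = 2E/V².
E = 200 J; V = 63.1 V.
C = 0.1005 F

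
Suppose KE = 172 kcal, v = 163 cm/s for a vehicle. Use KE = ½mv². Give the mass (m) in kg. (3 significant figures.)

5.42×10^5 kg

Rearranging KE = ½mv² for m: m = 2·KE/v².
KE = 172 kcal = 7.196×10^5 J; v = 163 cm/s = 1.630 m/s.
m = 5.417×10^5 kg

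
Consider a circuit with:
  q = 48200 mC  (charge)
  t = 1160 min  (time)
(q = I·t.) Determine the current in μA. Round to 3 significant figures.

693 μA

Rearranging: I = q/t.
q = 48200 mC = 48.20 C; t = 1160 min = 69600 s.
I = 6.925×10^-4 A
6.925×10^-4 A × (1 μA / 1.000×10^-6 A) = 692.5 μA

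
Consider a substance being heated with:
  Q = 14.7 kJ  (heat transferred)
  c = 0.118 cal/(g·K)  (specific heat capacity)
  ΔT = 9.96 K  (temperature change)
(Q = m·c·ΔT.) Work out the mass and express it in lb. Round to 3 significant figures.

Rearranging Q = m·c·ΔT for m: m = Q/(c·ΔT).
Q = 14.7 kJ = 14700 J; c = 0.118 cal/(g·K) = 493.7 J/(kg·K); ΔT = 9.96 K.
m = 2.989 kg
2.989 kg × (1 lb / 0.4536 kg) = 6.591 lb

6.59 lb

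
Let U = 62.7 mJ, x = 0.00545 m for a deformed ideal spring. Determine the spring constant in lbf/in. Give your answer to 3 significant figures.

24.1 lbf/in

Rearranging: k = 2U/x².
U = 62.7 mJ = 0.06270 J; x = 0.00545 m.
k = 4222 N/m
4222 N/m × (1 lbf/in / 175.1 N/m) = 24.11 lbf/in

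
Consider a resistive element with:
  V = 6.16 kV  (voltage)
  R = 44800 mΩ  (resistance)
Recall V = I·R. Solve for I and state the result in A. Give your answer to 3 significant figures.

138 A

Rearranging V = I·R for I: I = V/R.
V = 6.16 kV = 6160 V; R = 44800 mΩ = 44.80 Ω.
I = 137.5 A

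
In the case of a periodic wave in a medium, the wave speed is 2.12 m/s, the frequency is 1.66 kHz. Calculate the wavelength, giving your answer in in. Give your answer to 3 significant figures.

0.0503 in

Rearranging v = f·λ for λ: λ = v/f.
v = 2.12 m/s; f = 1.66 kHz = 1660 Hz.
λ = 0.001277 m
0.001277 m × (1 in / 0.02540 m) = 0.05028 in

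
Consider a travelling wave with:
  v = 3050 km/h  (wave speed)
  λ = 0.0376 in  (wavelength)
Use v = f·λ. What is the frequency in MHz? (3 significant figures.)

Solving v = f·λ for f: f = v/λ.
v = 3050 km/h = 847.2 m/s; λ = 0.0376 in = 9.550×10^-4 m.
f = 8.871×10^5 Hz
8.871×10^5 Hz × (1 MHz / 1.000×10^6 Hz) = 0.8871 MHz

0.887 MHz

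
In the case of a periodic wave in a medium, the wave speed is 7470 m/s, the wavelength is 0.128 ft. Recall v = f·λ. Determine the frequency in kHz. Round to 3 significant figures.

Rearranging: f = v/λ.
v = 7470 m/s; λ = 0.128 ft = 0.03901 m.
f = 1.915×10^5 Hz
1.915×10^5 Hz × (1 kHz / 1000 Hz) = 191.5 kHz

191 kHz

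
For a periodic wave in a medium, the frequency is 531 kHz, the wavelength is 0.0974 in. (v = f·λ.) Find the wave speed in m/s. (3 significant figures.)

v is given directly by: v = fλ.
f = 531 kHz = 5.310×10^5 Hz; λ = 0.0974 in = 0.002474 m.
v = 1314 m/s

1310 m/s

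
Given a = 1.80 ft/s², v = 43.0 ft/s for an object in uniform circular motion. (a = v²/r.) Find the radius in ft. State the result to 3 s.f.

Solving a = v²/r for r: r = v²/a.
a = 1.80 ft/s² = 0.5486 m/s²; v = 43.0 ft/s = 13.11 m/s.
r = 313.1 m
313.1 m × (1 ft / 0.3048 m) = 1027 ft

1030 ft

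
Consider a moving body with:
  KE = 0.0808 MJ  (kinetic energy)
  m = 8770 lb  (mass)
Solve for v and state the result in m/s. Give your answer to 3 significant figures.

Solving KE = ½mv² for v: v = √(2·KE/m).
KE = 0.0808 MJ = 80800 J; m = 8770 lb = 3978 kg.
v = 6.374 m/s

6.37 m/s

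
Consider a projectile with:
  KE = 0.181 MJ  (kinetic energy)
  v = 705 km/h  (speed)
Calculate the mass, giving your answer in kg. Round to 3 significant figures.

Rearranging: m = 2·KE/v².
KE = 0.181 MJ = 1.810×10^5 J; v = 705 km/h = 195.8 m/s.
m = 9.439 kg

9.44 kg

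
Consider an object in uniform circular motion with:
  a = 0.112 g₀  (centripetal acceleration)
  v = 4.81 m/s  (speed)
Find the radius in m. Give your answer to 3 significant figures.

Solving a = v²/r for r: r = v²/a.
a = 0.112 g₀ = 1.098 m/s²; v = 4.81 m/s.
r = 21.06 m

21.1 m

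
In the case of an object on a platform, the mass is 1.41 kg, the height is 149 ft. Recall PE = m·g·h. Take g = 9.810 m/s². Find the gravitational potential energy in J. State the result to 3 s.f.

628 J

PE is given directly by: PE = mgh.
m = 1.41 kg; h = 149 ft = 45.42 m; g = 9.810 m/s².
PE = 628.2 J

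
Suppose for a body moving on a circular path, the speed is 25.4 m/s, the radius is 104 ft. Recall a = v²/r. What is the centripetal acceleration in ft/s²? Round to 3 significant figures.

Directly: a = v²/r.
v = 25.4 m/s; r = 104 ft = 31.70 m.
a = 20.35 m/s²
20.35 m/s² × (1 ft/s² / 0.3048 m/s²) = 66.77 ft/s²

66.8 ft/s²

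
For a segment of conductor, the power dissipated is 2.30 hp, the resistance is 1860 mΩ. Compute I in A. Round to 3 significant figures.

30.4 A

Rearranging P = I²R for I: I = √(P/R).
P = 2.30 hp = 1715 W; R = 1860 mΩ = 1.860 Ω.
I = 30.37 A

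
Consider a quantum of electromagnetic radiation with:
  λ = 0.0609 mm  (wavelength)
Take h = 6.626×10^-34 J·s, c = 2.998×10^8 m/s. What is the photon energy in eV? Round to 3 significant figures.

E is given directly by: E = hc/λ.
λ = 0.0609 mm = 6.090×10^-5 m; h = 6.626×10^-34 J·s; c = 2.998×10^8 m/s.
E = 3.262×10^-21 J
3.262×10^-21 J × (1 eV / 1.602×10^-19 J) = 0.02036 eV

0.0204 eV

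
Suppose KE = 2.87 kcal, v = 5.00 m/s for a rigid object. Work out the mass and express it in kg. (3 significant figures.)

Solving KE = ½mv² for m: m = 2·KE/v².
KE = 2.87 kcal = 12008 J; v = 5.00 m/s.
m = 960.6 kg

961 kg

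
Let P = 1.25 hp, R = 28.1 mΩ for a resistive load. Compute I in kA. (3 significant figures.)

Rearranging: I = √(P/R).
P = 1.25 hp = 932.1 W; R = 28.1 mΩ = 0.02810 Ω.
I = 182.1 A
182.1 A × (1 kA / 1000 A) = 0.1821 kA

0.182 kA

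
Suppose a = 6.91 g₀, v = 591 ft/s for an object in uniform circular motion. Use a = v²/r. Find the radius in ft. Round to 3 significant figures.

Rearranging a = v²/r for r: r = v²/a.
a = 6.91 g₀ = 67.76 m/s²; v = 591 ft/s = 180.1 m/s.
r = 478.9 m
478.9 m × (1 ft / 0.3048 m) = 1571 ft

1570 ft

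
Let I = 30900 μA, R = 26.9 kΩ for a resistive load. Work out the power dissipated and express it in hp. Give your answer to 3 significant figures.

Directly: P = I²R.
I = 30900 μA = 0.03090 A; R = 26.9 kΩ = 26900 Ω.
P = 25.68 W
25.68 W × (1 hp / 745.7 W) = 0.03444 hp

0.0344 hp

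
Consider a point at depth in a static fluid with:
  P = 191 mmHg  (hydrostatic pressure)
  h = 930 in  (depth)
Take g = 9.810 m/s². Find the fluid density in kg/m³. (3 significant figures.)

Solving P = ρ·g·h for ρ: ρ = P/(g·h).
P = 191 mmHg = 25465 Pa; h = 930 in = 23.62 m; g = 9.810 m/s².
ρ = 109.9 kg/m³

110 kg/m³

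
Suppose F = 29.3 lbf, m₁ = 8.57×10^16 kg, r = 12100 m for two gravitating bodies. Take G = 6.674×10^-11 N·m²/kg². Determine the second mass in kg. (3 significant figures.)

3340 kg

Rearranging F = G·m₁·m₂/r² for m₂: m₂ = F·r²/(G·m₁).
F = 29.3 lbf = 130.3 N; m₁ = 8.57×10^16 kg; r = 12100 m; G = 6.674×10^-11 N·m²/kg².
m₂ = 3336 kg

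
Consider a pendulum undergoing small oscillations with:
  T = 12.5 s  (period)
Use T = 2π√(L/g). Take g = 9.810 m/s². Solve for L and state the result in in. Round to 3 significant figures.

Rearranging T = 2π√(L/g) for L: L = g·(T/2π)².
T = 12.5 s; g = 9.810 m/s².
L = 38.83 m
38.83 m × (1 in / 0.02540 m) = 1529 in

1530 in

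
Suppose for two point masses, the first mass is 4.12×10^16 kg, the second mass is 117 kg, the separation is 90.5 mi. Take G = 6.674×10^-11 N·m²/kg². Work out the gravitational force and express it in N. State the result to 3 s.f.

From Newton's law of gravitation: F = Gm₁m₂/r².
m₁ = 4.12×10^16 kg; m₂ = 117 kg; r = 90.5 mi = 1.456×10^5 m; G = 6.674×10^-11 N·m²/kg².
F = 0.01517 N

0.0152 N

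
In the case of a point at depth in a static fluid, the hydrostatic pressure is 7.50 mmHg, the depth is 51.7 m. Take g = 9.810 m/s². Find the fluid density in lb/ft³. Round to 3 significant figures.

Rearranging P = ρ·g·h for ρ: ρ = P/(g·h).
P = 7.50 mmHg = 999.9 Pa; h = 51.7 m; g = 9.810 m/s².
ρ = 1.972 kg/m³
1.972 kg/m³ × (1 lb/ft³ / 16.02 kg/m³) = 0.1231 lb/ft³

0.123 lb/ft³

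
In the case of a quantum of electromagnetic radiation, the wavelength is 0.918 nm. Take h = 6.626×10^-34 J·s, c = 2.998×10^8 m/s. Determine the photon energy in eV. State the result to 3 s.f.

1350 eV

Directly: E = hc/λ.
λ = 0.918 nm = 9.180×10^-10 m; h = 6.626×10^-34 J·s; c = 2.998×10^8 m/s.
E = 2.164×10^-16 J
2.164×10^-16 J × (1 eV / 1.602×10^-19 J) = 1351 eV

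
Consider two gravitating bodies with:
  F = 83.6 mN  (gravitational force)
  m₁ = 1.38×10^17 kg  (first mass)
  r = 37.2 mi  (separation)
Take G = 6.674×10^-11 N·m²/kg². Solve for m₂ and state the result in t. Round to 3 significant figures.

0.0325 t

From Newton's law of gravitation: m₂ = F·r²/(G·m₁).
F = 83.6 mN = 0.08360 N; m₁ = 1.38×10^17 kg; r = 37.2 mi = 59868 m; G = 6.674×10^-11 N·m²/kg².
m₂ = 32.53 kg
32.53 kg × (1 t / 1000 kg) = 0.03253 t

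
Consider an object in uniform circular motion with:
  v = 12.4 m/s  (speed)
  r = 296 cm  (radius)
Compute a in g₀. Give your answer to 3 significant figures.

5.30 g₀

Directly: a = v²/r.
v = 12.4 m/s; r = 296 cm = 2.960 m.
a = 51.95 m/s²
51.95 m/s² × (1 g₀ / 9.807 m/s²) = 5.297 g₀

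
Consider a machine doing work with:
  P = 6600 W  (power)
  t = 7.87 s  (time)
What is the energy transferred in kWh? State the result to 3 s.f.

0.0144 kWh

Solving P = W/t for W: W = P·t.
P = 6600 W; t = 7.87 s.
W = 51942 J
51942 J × (1 kWh / 3.600×10^6 J) = 0.01443 kWh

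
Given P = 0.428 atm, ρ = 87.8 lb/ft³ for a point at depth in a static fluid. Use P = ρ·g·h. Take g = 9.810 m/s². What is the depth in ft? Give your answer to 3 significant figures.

10.3 ft

Solving P = ρ·g·h for h: h = P/(ρ·g).
P = 0.428 atm = 43367 Pa; ρ = 87.8 lb/ft³ = 1406 kg/m³; g = 9.810 m/s².
h = 3.143 m
3.143 m × (1 ft / 0.3048 m) = 10.31 ft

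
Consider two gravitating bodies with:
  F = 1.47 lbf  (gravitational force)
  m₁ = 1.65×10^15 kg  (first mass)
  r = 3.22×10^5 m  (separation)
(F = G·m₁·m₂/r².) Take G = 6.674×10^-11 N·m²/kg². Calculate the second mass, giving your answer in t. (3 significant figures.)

6160 t

From Newton's law of gravitation: m₂ = F·r²/(G·m₁).
F = 1.47 lbf = 6.539 N; m₁ = 1.65×10^15 kg; r = 3.22×10^5 m; G = 6.674×10^-11 N·m²/kg².
m₂ = 6.157×10^6 kg
6.157×10^6 kg × (1 t / 1000 kg) = 6157 t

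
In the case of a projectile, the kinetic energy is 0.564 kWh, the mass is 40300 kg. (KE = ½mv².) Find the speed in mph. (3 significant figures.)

22.5 mph

Rearranging KE = ½mv² for v: v = √(2·KE/m).
KE = 0.564 kWh = 2.030×10^6 J; m = 40300 kg.
v = 10.04 m/s
10.04 m/s × (1 mph / 0.4470 m/s) = 22.45 mph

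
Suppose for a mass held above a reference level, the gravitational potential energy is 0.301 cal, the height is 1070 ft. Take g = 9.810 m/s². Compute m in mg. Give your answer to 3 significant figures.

Solving PE = m·g·h for m: m = PE/(g·h).
PE = 0.301 cal = 1.259 J; h = 1070 ft = 326.1 m; g = 9.810 m/s².
m = 3.936×10^-4 kg
3.936×10^-4 kg × (1 mg / 1.000×10^-6 kg) = 393.6 mg

394 mg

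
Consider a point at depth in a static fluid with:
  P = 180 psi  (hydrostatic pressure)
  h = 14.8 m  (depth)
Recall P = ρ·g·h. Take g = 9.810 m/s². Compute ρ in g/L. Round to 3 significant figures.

Rearranging: ρ = P/(g·h).
P = 180 psi = 1.241×10^6 Pa; h = 14.8 m; g = 9.810 m/s².
ρ = 8548 kg/m³
Since 1 g/L = 1 kg/m³, 8548 g/L.

8550 g/L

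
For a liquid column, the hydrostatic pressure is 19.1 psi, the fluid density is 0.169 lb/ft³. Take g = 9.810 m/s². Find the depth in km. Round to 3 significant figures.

4.96 km

Solving P = ρ·g·h for h: h = P/(ρ·g).
P = 19.1 psi = 1.317×10^5 Pa; ρ = 0.169 lb/ft³ = 2.707 kg/m³; g = 9.810 m/s².
h = 4959 m
4959 m × (1 km / 1000 m) = 4.959 km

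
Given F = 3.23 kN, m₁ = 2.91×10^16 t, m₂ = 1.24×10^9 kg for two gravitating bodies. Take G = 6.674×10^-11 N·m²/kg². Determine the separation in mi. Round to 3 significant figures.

Solving F = G·m₁·m₂/r² for r: r = √(G·m₁m₂/F).
F = 3.23 kN = 3230 N; m₁ = 2.91×10^16 t = 2.910×10^19 kg; m₂ = 1.24×10^9 kg; G = 6.674×10^-11 N·m²/kg².
r = 2.731×10^7 m
2.731×10^7 m × (1 mi / 1609 m) = 16967 mi

17000 mi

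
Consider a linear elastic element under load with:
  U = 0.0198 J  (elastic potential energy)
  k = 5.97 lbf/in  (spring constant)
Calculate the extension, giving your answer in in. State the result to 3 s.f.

0.242 in

Solving U = ½k·x² for x: x = √(2U/k).
U = 0.0198 J; k = 5.97 lbf/in = 1046 N/m.
x = 0.006154 m
0.006154 m × (1 in / 0.02540 m) = 0.2423 in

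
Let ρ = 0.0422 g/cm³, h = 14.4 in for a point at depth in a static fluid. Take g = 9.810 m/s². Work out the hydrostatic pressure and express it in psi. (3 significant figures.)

Directly: P = ρgh.
ρ = 0.0422 g/cm³ = 42.20 kg/m³; h = 14.4 in = 0.3658 m; g = 9.810 m/s².
P = 151.4 Pa
151.4 Pa × (1 psi / 6895 Pa) = 0.02196 psi

0.0220 psi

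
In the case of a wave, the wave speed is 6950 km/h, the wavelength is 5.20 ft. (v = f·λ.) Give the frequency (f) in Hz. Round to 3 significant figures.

1220 Hz

Rearranging v = f·λ for f: f = v/λ.
v = 6950 km/h = 1931 m/s; λ = 5.20 ft = 1.585 m.
f = 1218 Hz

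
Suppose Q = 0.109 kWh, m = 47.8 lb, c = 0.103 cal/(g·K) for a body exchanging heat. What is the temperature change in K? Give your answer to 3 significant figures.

Rearranging Q = m·c·ΔT for ΔT: ΔT = Q/(m·c).
Q = 0.109 kWh = 3.924×10^5 J; m = 47.8 lb = 21.68 kg; c = 0.103 cal/(g·K) = 431.0 J/(kg·K).
ΔT = 42.00 K

42.0 K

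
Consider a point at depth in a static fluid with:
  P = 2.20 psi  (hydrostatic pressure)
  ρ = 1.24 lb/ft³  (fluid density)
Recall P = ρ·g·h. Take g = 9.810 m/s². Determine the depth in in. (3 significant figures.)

3060 in

Rearranging: h = P/(ρ·g).
P = 2.20 psi = 15168 Pa; ρ = 1.24 lb/ft³ = 19.86 kg/m³; g = 9.810 m/s².
h = 77.84 m
77.84 m × (1 in / 0.02540 m) = 3065 in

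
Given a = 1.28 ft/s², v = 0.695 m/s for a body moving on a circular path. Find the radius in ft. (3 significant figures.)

4.06 ft

Solving a = v²/r for r: r = v²/a.
a = 1.28 ft/s² = 0.3901 m/s²; v = 0.695 m/s.
r = 1.238 m
1.238 m × (1 ft / 0.3048 m) = 4.062 ft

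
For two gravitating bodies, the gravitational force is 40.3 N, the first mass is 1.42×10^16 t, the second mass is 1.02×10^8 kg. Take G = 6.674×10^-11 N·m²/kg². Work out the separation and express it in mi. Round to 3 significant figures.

Rearranging: r = √(G·m₁m₂/F).
F = 40.3 N; m₁ = 1.42×10^16 t = 1.420×10^19 kg; m₂ = 1.02×10^8 kg; G = 6.674×10^-11 N·m²/kg².
r = 4.898×10^7 m
4.898×10^7 m × (1 mi / 1609 m) = 30432 mi

30400 mi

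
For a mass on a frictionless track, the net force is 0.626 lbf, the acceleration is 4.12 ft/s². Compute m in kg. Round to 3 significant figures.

From Newton's second law: m = F/a.
F = 0.626 lbf = 2.785 N; a = 4.12 ft/s² = 1.256 m/s².
m = 2.217 kg

2.22 kg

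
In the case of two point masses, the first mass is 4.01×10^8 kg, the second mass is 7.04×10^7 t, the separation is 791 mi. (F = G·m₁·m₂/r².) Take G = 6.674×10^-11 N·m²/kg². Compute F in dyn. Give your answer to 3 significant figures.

116 dyn

From Newton's law of gravitation: F = Gm₁m₂/r².
m₁ = 4.01×10^8 kg; m₂ = 7.04×10^7 t = 7.040×10^10 kg; r = 791 mi = 1.273×10^6 m; G = 6.674×10^-11 N·m²/kg².
F = 0.001163 N
0.001163 N × (1 dyn / 1.000×10^-5 N) = 116.3 dyn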